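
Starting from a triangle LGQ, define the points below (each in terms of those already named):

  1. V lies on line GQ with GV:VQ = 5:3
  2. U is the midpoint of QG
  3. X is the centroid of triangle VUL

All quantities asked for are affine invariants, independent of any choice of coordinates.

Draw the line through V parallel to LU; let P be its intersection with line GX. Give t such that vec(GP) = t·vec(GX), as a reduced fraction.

Assign L = (0, 0), G = (1, 0), Q = (0, 1) — the answer is frame-independent, so this choice is without loss of generality.
1. V lies on line GQ with GV:VQ = 5:3 ⇒ V = (3/8, 5/8)
2. U is the midpoint of QG ⇒ U = (1/2, 1/2)
3. X is the centroid of triangle VUL ⇒ X = (7/24, 3/8)
through V parallel to LU: direction (1/2, 1/2); meets GX at P = (19/104, 45/104)
P = G + t·(X−G) with t = 15/13

t = 15/13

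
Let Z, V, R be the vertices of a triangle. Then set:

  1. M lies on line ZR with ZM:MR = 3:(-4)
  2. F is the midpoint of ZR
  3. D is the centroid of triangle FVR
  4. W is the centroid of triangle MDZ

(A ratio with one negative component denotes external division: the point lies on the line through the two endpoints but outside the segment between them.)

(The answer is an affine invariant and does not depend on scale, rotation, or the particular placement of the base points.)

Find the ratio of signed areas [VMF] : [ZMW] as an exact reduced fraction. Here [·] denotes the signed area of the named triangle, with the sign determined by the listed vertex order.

Set Z = (0, 0), V = (1, 0), R = (0, 1); any affine frame gives the same invariant.
1. M lies on line ZR with ZM:MR = 3:(-4) ⇒ M = (0, -3)
2. F is the midpoint of ZR ⇒ F = (0, 1/2)
3. D is the centroid of triangle FVR ⇒ D = (1/3, 1/2)
4. W is the centroid of triangle MDZ ⇒ W = (1/9, -5/6)
2·[VMF] = -7/2, 2·[ZMW] = 1/3
[VMF]:[ZMW] = -7/2:1/3 = -21/2

[VMF]:[ZMW] = -21/2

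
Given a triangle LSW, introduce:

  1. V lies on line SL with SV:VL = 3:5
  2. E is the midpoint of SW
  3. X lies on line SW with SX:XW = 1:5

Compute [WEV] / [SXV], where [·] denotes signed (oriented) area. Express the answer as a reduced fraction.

Work in coordinates with L = (0, 0), S = (1, 0), W = (0, 1).
1. V lies on line SL with SV:VL = 3:5 ⇒ V = (5/8, 0)
2. E is the midpoint of SW ⇒ E = (1/2, 1/2)
3. X lies on line SW with SX:XW = 1:5 ⇒ X = (5/6, 1/6)
2·[WEV] = -3/16, 2·[SXV] = 1/16
[WEV]:[SXV] = -3/16:1/16 = -3

[WEV]:[SXV] = -3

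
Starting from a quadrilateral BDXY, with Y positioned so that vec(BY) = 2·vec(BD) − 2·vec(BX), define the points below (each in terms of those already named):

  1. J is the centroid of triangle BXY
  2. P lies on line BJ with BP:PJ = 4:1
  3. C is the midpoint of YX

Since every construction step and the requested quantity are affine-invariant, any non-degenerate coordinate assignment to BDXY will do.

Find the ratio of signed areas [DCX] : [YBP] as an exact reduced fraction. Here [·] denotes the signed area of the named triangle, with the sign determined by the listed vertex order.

Set B = (0, 0), D = (1, 0), X = (0, 1), Y = (2, -2); any affine frame gives the same invariant.
1. J is the centroid of triangle BXY ⇒ J = (2/3, -1/3)
2. P lies on line BJ with BP:PJ = 4:1 ⇒ P = (8/15, -4/15)
3. C is the midpoint of YX ⇒ C = (1, -1/2)
2·[DCX] = -1/2, 2·[YBP] = -8/15
[DCX]:[YBP] = -1/2:-8/15 = 15/16

[DCX]:[YBP] = 15/16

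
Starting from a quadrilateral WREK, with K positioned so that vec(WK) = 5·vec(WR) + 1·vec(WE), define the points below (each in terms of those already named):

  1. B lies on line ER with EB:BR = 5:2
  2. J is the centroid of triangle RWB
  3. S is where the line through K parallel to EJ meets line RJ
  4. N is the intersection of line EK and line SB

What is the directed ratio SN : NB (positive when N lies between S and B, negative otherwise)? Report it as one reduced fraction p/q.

SN:NB = -323/105

Choose coordinates W = (0, 0), R = (1, 0), E = (0, 1), K = (5, 1).
1. B lies on line ER with EB:BR = 5:2 ⇒ B = (5/7, 2/7)
2. J is the centroid of triangle RWB ⇒ J = (4/7, 2/21)
3. S is where the line through K parallel to EJ meets line RJ ⇒ S = (313/49, -176/147)
4. N is the intersection of line EK and line SB ⇒ N = (-220/109, 1)
N = S + t·(B−S) with t = 323/218, so SN:NB = t:(1−t) = 323/218:-105/218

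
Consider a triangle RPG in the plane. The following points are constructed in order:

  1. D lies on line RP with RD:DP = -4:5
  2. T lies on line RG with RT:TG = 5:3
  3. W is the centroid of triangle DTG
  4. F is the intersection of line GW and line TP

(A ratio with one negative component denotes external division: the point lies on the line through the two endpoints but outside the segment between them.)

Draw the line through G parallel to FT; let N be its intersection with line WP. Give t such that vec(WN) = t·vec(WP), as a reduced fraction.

Choose coordinates R = (0, 0), P = (1, 0), G = (0, 1).
1. D lies on line RP with RD:DP = -4:5 ⇒ D = (-4, 0)
2. T lies on line RG with RT:TG = 5:3 ⇒ T = (0, 5/8)
3. W is the centroid of triangle DTG ⇒ W = (-4/3, 13/24)
4. F is the intersection of line GW and line TP ⇒ F = (-12/31, 215/248)
through G parallel to FT: direction (12/31, -15/62); meets WP at N = (43/22, -39/176)
N = W + t·(P−W) with t = 31/22

t = 31/22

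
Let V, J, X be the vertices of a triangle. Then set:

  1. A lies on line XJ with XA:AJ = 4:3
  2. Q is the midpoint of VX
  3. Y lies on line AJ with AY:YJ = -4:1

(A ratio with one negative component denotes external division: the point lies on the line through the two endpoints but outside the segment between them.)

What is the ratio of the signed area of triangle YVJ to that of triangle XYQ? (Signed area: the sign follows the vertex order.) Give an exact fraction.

[YVJ]:[XYQ] = 1/4

Work in coordinates with V = (0, 0), J = (1, 0), X = (0, 1).
1. A lies on line XJ with XA:AJ = 4:3 ⇒ A = (4/7, 3/7)
2. Q is the midpoint of VX ⇒ Q = (0, 1/2)
3. Y lies on line AJ with AY:YJ = -4:1 ⇒ Y = (8/7, -1/7)
2·[YVJ] = -1/7, 2·[XYQ] = -4/7
[YVJ]:[XYQ] = -1/7:-4/7 = 1/4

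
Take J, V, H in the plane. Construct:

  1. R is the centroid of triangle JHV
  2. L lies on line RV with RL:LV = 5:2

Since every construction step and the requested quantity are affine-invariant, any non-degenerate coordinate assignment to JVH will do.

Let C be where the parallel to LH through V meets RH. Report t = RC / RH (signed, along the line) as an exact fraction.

t = 7/5

Set J = (0, 0), V = (1, 0), H = (0, 1); any affine frame gives the same invariant.
1. R is the centroid of triangle JHV ⇒ R = (1/3, 1/3)
2. L lies on line RV with RL:LV = 5:2 ⇒ L = (17/21, 2/21)
through V parallel to LH: direction (-17/21, 19/21); meets RH at C = (-2/15, 19/15)
C = R + t·(H−R) with t = 7/5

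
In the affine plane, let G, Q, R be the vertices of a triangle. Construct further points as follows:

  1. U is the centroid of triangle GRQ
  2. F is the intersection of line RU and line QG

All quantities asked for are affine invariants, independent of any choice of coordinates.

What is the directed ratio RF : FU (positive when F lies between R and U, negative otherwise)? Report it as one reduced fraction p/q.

RF:FU = -3

Set G = (0, 0), Q = (1, 0), R = (0, 1); any affine frame gives the same invariant.
1. U is the centroid of triangle GRQ ⇒ U = (1/3, 1/3)
2. F is the intersection of line RU and line QG ⇒ F = (1/2, 0)
F = R + t·(U−R) with t = 3/2, so RF:FU = t:(1−t) = 3/2:-1/2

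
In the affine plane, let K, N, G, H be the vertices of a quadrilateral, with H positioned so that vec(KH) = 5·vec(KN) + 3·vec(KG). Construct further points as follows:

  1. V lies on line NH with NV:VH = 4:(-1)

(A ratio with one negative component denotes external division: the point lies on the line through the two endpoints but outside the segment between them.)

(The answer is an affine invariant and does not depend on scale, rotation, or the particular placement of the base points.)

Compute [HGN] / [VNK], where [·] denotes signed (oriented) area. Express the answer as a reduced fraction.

[HGN]:[VNK] = -7/4

Set K = (0, 0), N = (1, 0), G = (0, 1), H = (5, 3); any affine frame gives the same invariant.
1. V lies on line NH with NV:VH = 4:(-1) ⇒ V = (19/3, 4)
2·[HGN] = 7, 2·[VNK] = -4
[HGN]:[VNK] = 7:-4 = -7/4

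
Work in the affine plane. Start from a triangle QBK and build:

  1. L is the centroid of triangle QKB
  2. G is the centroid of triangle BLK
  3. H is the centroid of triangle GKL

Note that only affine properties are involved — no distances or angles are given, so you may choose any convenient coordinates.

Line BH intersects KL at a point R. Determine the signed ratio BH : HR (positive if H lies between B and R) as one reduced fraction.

Set Q = (0, 0), B = (1, 0), K = (0, 1); any affine frame gives the same invariant.
1. L is the centroid of triangle QKB ⇒ L = (1/3, 1/3)
2. G is the centroid of triangle BLK ⇒ G = (4/9, 4/9)
3. H is the centroid of triangle GKL ⇒ H = (7/27, 16/27)
line BH meets KL at R = (1/6, 2/3)
H = B + t·(R−B) with t = 8/9, so BH:HR = 8/9:1/9

BH:HR = 8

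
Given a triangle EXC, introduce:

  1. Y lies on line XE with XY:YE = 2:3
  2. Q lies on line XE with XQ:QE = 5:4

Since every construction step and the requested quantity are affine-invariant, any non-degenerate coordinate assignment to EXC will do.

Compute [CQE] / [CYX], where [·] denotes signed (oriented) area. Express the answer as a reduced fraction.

[CQE]:[CYX] = -10/9

Assign E = (0, 0), X = (1, 0), C = (0, 1) — the answer is frame-independent, so this choice is without loss of generality.
1. Y lies on line XE with XY:YE = 2:3 ⇒ Y = (3/5, 0)
2. Q lies on line XE with XQ:QE = 5:4 ⇒ Q = (4/9, 0)
2·[CQE] = -4/9, 2·[CYX] = 2/5
[CQE]:[CYX] = -4/9:2/5 = -10/9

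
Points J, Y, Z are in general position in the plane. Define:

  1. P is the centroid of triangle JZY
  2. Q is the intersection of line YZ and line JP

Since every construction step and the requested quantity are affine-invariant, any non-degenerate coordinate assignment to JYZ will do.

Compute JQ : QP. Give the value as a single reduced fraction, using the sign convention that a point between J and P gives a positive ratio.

JQ:QP = -3

Choose coordinates J = (0, 0), Y = (1, 0), Z = (0, 1).
1. P is the centroid of triangle JZY ⇒ P = (1/3, 1/3)
2. Q is the intersection of line YZ and line JP ⇒ Q = (1/2, 1/2)
Q = J + t·(P−J) with t = 3/2, so JQ:QP = t:(1−t) = 3/2:-1/2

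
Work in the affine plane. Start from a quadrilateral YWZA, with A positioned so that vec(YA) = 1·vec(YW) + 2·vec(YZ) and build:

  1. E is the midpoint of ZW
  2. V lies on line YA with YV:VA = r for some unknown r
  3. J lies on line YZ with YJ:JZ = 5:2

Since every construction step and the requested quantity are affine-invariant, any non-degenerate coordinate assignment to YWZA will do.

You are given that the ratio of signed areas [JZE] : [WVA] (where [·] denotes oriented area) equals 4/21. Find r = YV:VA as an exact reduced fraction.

Assign Y = (0, 0), W = (1, 0), Z = (0, 1), A = (1, 2) — the answer is frame-independent, so this choice is without loss of generality.
1. E is the midpoint of ZW ⇒ E = (1/2, 1/2)
2. With YV:VA = r, write λ = r/(r+1) so V = Y + λ·(A−Y); V is affine-linear in λ
3. J lies on line YZ with YJ:JZ = 5:2 ⇒ J = (0, 5/7)
Every point depending on V is an affine combination of V and λ-independent points, so each such coordinate is linear in λ; the λ² term in each signed area is a multiple of (A−Y)×(A−Y) = 0, so 2·[JZE] and 2·[WVA] are each linear in λ. Evaluating at λ=0 and λ=1:
  2·[JZE] = -1/7,   2·[WVA] = 2·λ − 2
So [JZE]:[WVA] = (-1/7) / (2·λ − 2). Setting this equal to 4/21:
  -1/7 = 4/21·(2·λ − 2)  ⇒  λ = 5/8
Then r = λ/(1−λ) = (5/8)/(3/8) = 5/3. Check: with r = 5/3, V = (5/8, 5/4) and [JZE]:[WVA] = 4/21 as required.

r = 5/3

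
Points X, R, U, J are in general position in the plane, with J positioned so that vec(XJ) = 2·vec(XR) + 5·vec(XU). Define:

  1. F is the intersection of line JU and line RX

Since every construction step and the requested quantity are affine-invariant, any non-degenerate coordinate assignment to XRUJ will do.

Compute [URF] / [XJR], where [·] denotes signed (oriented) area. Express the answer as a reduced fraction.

[URF]:[XJR] = 3/10

Choose coordinates X = (0, 0), R = (1, 0), U = (0, 1), J = (2, 5).
1. F is the intersection of line JU and line RX ⇒ F = (-1/2, 0)
2·[URF] = -3/2, 2·[XJR] = -5
[URF]:[XJR] = -3/2:-5 = 3/10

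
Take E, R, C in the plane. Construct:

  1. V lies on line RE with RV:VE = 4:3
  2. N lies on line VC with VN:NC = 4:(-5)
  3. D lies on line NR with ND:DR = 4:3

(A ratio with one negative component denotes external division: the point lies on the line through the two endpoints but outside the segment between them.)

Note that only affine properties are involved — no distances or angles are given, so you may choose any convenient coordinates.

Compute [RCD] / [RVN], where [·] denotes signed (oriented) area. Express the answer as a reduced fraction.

[RCD]:[RVN] = 15/28

Work in coordinates with E = (0, 0), R = (1, 0), C = (0, 1).
1. V lies on line RE with RV:VE = 4:3 ⇒ V = (3/7, 0)
2. N lies on line VC with VN:NC = 4:(-5) ⇒ N = (15/7, -4)
3. D lies on line NR with ND:DR = 4:3 ⇒ D = (73/49, -12/7)
2·[RCD] = 60/49, 2·[RVN] = 16/7
[RCD]:[RVN] = 60/49:16/7 = 15/28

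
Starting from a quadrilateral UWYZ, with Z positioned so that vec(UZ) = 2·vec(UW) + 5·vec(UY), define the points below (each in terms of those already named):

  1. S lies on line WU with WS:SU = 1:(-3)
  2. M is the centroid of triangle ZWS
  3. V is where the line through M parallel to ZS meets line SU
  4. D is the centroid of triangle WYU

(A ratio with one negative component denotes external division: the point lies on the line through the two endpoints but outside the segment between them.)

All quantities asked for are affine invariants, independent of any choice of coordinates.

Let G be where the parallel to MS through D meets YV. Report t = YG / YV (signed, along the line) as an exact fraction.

Work in coordinates with U = (0, 0), W = (1, 0), Y = (0, 1), Z = (2, 5).
1. S lies on line WU with WS:SU = 1:(-3) ⇒ S = (3/2, 0)
2. M is the centroid of triangle ZWS ⇒ M = (3/2, 5/3)
3. V is where the line through M parallel to ZS meets line SU ⇒ V = (4/3, 0)
4. D is the centroid of triangle WYU ⇒ D = (1/3, 1/3)
through D parallel to MS: direction (0, -5/3); meets YV at G = (1/3, 3/4)
G = Y + t·(V−Y) with t = 1/4

t = 1/4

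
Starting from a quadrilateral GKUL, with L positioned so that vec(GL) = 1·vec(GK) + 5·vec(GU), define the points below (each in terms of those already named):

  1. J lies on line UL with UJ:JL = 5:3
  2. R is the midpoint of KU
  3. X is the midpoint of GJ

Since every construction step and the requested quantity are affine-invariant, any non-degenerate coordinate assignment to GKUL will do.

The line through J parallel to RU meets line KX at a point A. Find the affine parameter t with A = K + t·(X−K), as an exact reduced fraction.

t = 50/17

Choose coordinates G = (0, 0), K = (1, 0), U = (0, 1), L = (1, 5).
1. J lies on line UL with UJ:JL = 5:3 ⇒ J = (5/8, 7/2)
2. R is the midpoint of KU ⇒ R = (1/2, 1/2)
3. X is the midpoint of GJ ⇒ X = (5/16, 7/4)
through J parallel to RU: direction (-1/2, 1/2); meets KX at A = (-139/136, 175/34)
A = K + t·(X−K) with t = 50/17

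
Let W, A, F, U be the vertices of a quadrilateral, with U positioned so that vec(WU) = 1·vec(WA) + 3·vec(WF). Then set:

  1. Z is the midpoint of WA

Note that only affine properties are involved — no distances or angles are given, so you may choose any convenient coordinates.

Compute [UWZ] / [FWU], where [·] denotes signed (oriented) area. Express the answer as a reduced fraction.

Choose coordinates W = (0, 0), A = (1, 0), F = (0, 1), U = (1, 3).
1. Z is the midpoint of WA ⇒ Z = (1/2, 0)
2·[UWZ] = 3/2, 2·[FWU] = 1
[UWZ]:[FWU] = 3/2:1 = 3/2

[UWZ]:[FWU] = 3/2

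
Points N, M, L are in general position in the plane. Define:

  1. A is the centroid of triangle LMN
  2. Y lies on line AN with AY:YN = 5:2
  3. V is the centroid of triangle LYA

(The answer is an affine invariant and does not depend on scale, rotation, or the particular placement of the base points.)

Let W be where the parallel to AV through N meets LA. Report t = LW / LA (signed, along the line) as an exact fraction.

Choose coordinates N = (0, 0), M = (1, 0), L = (0, 1).
1. A is the centroid of triangle LMN ⇒ A = (1/3, 1/3)
2. Y lies on line AN with AY:YN = 5:2 ⇒ Y = (2/21, 2/21)
3. V is the centroid of triangle LYA ⇒ V = (1/7, 10/21)
through N parallel to AV: direction (-4/21, 1/7); meets LA at W = (4/5, -3/5)
W = L + t·(A−L) with t = 12/5

t = 12/5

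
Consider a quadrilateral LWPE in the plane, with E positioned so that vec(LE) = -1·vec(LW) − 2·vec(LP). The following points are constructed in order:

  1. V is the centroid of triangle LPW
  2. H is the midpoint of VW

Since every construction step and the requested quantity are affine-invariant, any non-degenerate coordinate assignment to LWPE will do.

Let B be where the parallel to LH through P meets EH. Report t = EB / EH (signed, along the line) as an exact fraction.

t = 11/7

Work in coordinates with L = (0, 0), W = (1, 0), P = (0, 1), E = (-1, -2).
1. V is the centroid of triangle LPW ⇒ V = (1/3, 1/3)
2. H is the midpoint of VW ⇒ H = (2/3, 1/6)
through P parallel to LH: direction (2/3, 1/6); meets EH at B = (34/21, 59/42)
B = E + t·(H−E) with t = 11/7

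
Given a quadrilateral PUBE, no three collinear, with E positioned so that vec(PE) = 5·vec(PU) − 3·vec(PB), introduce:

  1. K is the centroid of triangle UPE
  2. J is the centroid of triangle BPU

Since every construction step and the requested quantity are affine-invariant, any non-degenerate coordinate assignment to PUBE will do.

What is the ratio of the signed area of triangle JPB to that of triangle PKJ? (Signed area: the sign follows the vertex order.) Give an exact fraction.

[JPB]:[PKJ] = -1/3

Set P = (0, 0), U = (1, 0), B = (0, 1), E = (5, -3); any affine frame gives the same invariant.
1. K is the centroid of triangle UPE ⇒ K = (2, -1)
2. J is the centroid of triangle BPU ⇒ J = (1/3, 1/3)
2·[JPB] = -1/3, 2·[PKJ] = 1
[JPB]:[PKJ] = -1/3:1 = -1/3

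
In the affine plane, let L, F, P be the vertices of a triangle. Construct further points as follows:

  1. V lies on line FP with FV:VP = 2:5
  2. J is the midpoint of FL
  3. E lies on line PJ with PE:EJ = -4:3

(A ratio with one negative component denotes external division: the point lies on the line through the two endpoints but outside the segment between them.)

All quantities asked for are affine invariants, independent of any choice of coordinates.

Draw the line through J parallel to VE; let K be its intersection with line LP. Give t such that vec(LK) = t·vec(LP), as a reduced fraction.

Choose coordinates L = (0, 0), F = (1, 0), P = (0, 1).
1. V lies on line FP with FV:VP = 2:5 ⇒ V = (5/7, 2/7)
2. J is the midpoint of FL ⇒ J = (1/2, 0)
3. E lies on line PJ with PE:EJ = -4:3 ⇒ E = (2, -3)
through J parallel to VE: direction (9/7, -23/7); meets LP at K = (0, 23/18)
K = L + t·(P−L) with t = 23/18

t = 23/18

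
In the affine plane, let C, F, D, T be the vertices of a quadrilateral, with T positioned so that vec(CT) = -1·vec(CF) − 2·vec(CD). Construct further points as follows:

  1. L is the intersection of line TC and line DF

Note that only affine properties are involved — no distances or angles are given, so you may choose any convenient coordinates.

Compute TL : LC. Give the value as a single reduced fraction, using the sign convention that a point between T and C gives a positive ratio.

Work in coordinates with C = (0, 0), F = (1, 0), D = (0, 1), T = (-1, -2).
1. L is the intersection of line TC and line DF ⇒ L = (1/3, 2/3)
L = T + t·(C−T) with t = 4/3, so TL:LC = t:(1−t) = 4/3:-1/3

TL:LC = -4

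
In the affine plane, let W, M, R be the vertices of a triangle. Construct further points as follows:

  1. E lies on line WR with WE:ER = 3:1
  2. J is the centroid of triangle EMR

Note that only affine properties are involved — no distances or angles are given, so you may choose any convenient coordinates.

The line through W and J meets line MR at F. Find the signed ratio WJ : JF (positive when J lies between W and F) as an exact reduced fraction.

WJ:JF = 11

Assign W = (0, 0), M = (1, 0), R = (0, 1) — the answer is frame-independent, so this choice is without loss of generality.
1. E lies on line WR with WE:ER = 3:1 ⇒ E = (0, 3/4)
2. J is the centroid of triangle EMR ⇒ J = (1/3, 7/12)
line WJ meets MR at F = (4/11, 7/11)
J = W + t·(F−W) with t = 11/12, so WJ:JF = 11/12:1/12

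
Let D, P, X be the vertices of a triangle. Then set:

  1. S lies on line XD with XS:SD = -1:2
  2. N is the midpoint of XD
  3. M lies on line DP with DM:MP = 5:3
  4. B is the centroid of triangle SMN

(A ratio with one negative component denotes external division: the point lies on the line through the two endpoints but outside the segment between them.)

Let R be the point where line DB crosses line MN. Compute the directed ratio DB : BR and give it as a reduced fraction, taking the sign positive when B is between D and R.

Choose coordinates D = (0, 0), P = (1, 0), X = (0, 1).
1. S lies on line XD with XS:SD = -1:2 ⇒ S = (0, 2)
2. N is the midpoint of XD ⇒ N = (0, 1/2)
3. M lies on line DP with DM:MP = 5:3 ⇒ M = (5/8, 0)
4. B is the centroid of triangle SMN ⇒ B = (5/24, 5/6)
line DB meets MN at R = (5/48, 5/12)
B = D + t·(R−D) with t = 2, so DB:BR = 2:-1

DB:BR = -2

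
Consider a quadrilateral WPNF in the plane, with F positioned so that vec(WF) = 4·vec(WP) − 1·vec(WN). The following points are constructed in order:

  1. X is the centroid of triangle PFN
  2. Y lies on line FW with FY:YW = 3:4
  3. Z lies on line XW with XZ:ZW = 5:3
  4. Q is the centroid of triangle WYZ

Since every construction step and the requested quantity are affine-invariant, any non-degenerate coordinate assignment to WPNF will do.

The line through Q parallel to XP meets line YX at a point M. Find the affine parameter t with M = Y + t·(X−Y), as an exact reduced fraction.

t = 2/3

Choose coordinates W = (0, 0), P = (1, 0), N = (0, 1), F = (4, -1).
1. X is the centroid of triangle PFN ⇒ X = (5/3, 0)
2. Y lies on line FW with FY:YW = 3:4 ⇒ Y = (16/7, -4/7)
3. Z lies on line XW with XZ:ZW = 5:3 ⇒ Z = (5/8, 0)
4. Q is the centroid of triangle WYZ ⇒ Q = (163/168, -4/21)
through Q parallel to XP: direction (-2/3, 0); meets YX at M = (118/63, -4/21)
M = Y + t·(X−Y) with t = 2/3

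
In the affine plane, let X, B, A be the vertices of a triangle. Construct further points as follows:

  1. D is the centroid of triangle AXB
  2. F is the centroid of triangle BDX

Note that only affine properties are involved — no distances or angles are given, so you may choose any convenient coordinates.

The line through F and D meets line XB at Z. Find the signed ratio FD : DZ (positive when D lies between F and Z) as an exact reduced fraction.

Choose coordinates X = (0, 0), B = (1, 0), A = (0, 1).
1. D is the centroid of triangle AXB ⇒ D = (1/3, 1/3)
2. F is the centroid of triangle BDX ⇒ F = (4/9, 1/9)
line FD meets XB at Z = (1/2, 0)
D = F + t·(Z−F) with t = -2, so FD:DZ = -2:3

FD:DZ = -2/3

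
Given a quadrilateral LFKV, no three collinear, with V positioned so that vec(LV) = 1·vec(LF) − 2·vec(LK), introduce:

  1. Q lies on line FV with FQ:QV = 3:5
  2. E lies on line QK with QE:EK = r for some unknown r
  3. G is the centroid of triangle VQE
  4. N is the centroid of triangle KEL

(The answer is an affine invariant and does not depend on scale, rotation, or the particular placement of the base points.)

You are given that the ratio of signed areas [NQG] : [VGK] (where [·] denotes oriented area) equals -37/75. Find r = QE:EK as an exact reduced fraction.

r = 4/3

Set L = (0, 0), F = (1, 0), K = (0, 1), V = (1, -2); any affine frame gives the same invariant.
1. Q lies on line FV with FQ:QV = 3:5 ⇒ Q = (1, -3/4)
2. With QE:EK = r, write λ = r/(r+1) so E = Q + λ·(K−Q); E is affine-linear in λ
3. G is the centroid of triangle VQE ⇒ G is an affine combination of earlier points and hence also affine-linear in λ
4. N is the centroid of triangle KEL ⇒ N is an affine combination of earlier points and hence also affine-linear in λ
Every point depending on E is an affine combination of E and λ-independent points, so each such coordinate is linear in λ; the λ² term in each signed area is a multiple of (K−Q)×(K−Q) = 0, so 2·[NQG] and 2·[VGK] are each linear in λ. Evaluating at λ=0 and λ=1:
  2·[NQG] = -1/36·λ − 5/18,   2·[VGK] = -5/12·λ + 5/6
So [NQG]:[VGK] = (-1/36·λ − 5/18) / (-5/12·λ + 5/6). Setting this equal to -37/75:
  -1/36·λ − 5/18 = -37/75·(-5/12·λ + 5/6)  ⇒  λ = 4/7
Then r = λ/(1−λ) = (4/7)/(3/7) = 4/3. Check: with r = 4/3, E = (3/7, 1/4) and [NQG]:[VGK] = -37/75 as required.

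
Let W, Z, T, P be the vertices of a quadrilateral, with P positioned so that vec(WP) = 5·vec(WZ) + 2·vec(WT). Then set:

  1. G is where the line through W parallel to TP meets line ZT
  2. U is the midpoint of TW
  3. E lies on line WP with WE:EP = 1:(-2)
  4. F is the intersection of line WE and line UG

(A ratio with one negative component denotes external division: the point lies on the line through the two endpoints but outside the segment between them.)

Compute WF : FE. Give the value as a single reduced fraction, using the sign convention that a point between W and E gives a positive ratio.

Set W = (0, 0), Z = (1, 0), T = (0, 1), P = (5, 2); any affine frame gives the same invariant.
1. G is where the line through W parallel to TP meets line ZT ⇒ G = (5/6, 1/6)
2. U is the midpoint of TW ⇒ U = (0, 1/2)
3. E lies on line WP with WE:EP = 1:(-2) ⇒ E = (-5, -2)
4. F is the intersection of line WE and line UG ⇒ F = (5/8, 1/4)
F = W + t·(E−W) with t = -1/8, so WF:FE = t:(1−t) = -1/8:9/8

WF:FE = -1/9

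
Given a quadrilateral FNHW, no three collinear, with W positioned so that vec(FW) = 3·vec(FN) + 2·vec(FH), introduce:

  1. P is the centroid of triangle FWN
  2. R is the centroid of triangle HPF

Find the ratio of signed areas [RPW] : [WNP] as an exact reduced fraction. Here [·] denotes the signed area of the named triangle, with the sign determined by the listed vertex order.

[RPW]:[WNP] = -3/2

Set F = (0, 0), N = (1, 0), H = (0, 1), W = (3, 2); any affine frame gives the same invariant.
1. P is the centroid of triangle FWN ⇒ P = (4/3, 2/3)
2. R is the centroid of triangle HPF ⇒ R = (4/9, 5/9)
2·[RPW] = 1, 2·[WNP] = -2/3
[RPW]:[WNP] = 1:-2/3 = -3/2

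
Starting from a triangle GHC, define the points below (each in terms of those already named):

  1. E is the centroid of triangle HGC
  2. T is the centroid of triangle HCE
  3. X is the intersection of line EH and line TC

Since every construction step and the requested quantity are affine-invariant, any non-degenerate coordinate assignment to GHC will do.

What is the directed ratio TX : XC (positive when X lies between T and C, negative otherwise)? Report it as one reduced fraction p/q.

TX:XC = -1/3

Assign G = (0, 0), H = (1, 0), C = (0, 1) — the answer is frame-independent, so this choice is without loss of generality.
1. E is the centroid of triangle HGC ⇒ E = (1/3, 1/3)
2. T is the centroid of triangle HCE ⇒ T = (4/9, 4/9)
3. X is the intersection of line EH and line TC ⇒ X = (2/3, 1/6)
X = T + t·(C−T) with t = -1/2, so TX:XC = t:(1−t) = -1/2:3/2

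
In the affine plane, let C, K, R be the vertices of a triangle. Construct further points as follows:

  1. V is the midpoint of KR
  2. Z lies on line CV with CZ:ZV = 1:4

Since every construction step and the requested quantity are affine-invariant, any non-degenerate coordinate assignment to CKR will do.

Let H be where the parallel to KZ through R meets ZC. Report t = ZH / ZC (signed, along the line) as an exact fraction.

Choose coordinates C = (0, 0), K = (1, 0), R = (0, 1).
1. V is the midpoint of KR ⇒ V = (1/2, 1/2)
2. Z lies on line CV with CZ:ZV = 1:4 ⇒ Z = (1/10, 1/10)
through R parallel to KZ: direction (-9/10, 1/10); meets ZC at H = (9/10, 9/10)
H = Z + t·(C−Z) with t = -8

t = -8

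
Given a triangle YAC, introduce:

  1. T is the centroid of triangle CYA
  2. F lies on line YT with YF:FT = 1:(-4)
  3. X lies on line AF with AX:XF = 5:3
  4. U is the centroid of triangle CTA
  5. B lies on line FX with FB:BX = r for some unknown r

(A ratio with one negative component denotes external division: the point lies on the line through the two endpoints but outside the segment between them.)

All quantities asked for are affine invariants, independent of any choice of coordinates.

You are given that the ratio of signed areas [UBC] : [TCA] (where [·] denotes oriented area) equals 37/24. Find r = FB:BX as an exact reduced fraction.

Set Y = (0, 0), A = (1, 0), C = (0, 1); any affine frame gives the same invariant.
1. T is the centroid of triangle CYA ⇒ T = (1/3, 1/3)
2. F lies on line YT with YF:FT = 1:(-4) ⇒ F = (-1/9, -1/9)
3. X lies on line AF with AX:XF = 5:3 ⇒ X = (11/36, -5/72)
4. U is the centroid of triangle CTA ⇒ U = (4/9, 4/9)
5. With FB:BX = r, write λ = r/(r+1) so B = F + λ·(X−F); B is affine-linear in λ
Every point depending on B is an affine combination of B and λ-independent points, so each such coordinate is linear in λ; the λ² term in each signed area is a multiple of (X−F)×(X−F) = 0, so 2·[UBC] and 2·[TCA] are each linear in λ. Evaluating at λ=0 and λ=1:
  2·[UBC] = 1/4·λ − 5/9,   2·[TCA] = -1/3
So [UBC]:[TCA] = (1/4·λ − 5/9) / (-1/3). Setting this equal to 37/24:
  1/4·λ − 5/9 = 37/24·(-1/3)  ⇒  λ = 1/6
Then r = λ/(1−λ) = (1/6)/(5/6) = 1/5. Check: with r = 1/5, B = (-1/24, -5/48) and [UBC]:[TCA] = 37/24 as required.

r = 1/5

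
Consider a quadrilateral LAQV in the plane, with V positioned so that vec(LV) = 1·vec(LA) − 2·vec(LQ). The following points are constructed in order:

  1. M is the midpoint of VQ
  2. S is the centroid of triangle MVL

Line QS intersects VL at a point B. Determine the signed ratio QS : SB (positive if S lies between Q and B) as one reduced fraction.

Set L = (0, 0), A = (1, 0), Q = (0, 1), V = (1, -2); any affine frame gives the same invariant.
1. M is the midpoint of VQ ⇒ M = (1/2, -1/2)
2. S is the centroid of triangle MVL ⇒ S = (1/2, -5/6)
line QS meets VL at B = (3/5, -6/5)
S = Q + t·(B−Q) with t = 5/6, so QS:SB = 5/6:1/6

QS:SB = 5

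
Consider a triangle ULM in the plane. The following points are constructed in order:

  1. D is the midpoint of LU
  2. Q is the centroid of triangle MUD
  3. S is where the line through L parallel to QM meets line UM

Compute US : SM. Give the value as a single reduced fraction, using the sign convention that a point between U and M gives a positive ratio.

US:SM = -4/3

Set U = (0, 0), L = (1, 0), M = (0, 1); any affine frame gives the same invariant.
1. D is the midpoint of LU ⇒ D = (1/2, 0)
2. Q is the centroid of triangle MUD ⇒ Q = (1/6, 1/3)
3. S is where the line through L parallel to QM meets line UM ⇒ S = (0, 4)
S = U + t·(M−U) with t = 4, so US:SM = t:(1−t) = 4:-3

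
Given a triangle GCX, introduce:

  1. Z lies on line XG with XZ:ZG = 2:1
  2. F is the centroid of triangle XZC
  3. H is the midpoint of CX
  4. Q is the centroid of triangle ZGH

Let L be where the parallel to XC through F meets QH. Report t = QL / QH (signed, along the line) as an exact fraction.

Work in coordinates with G = (0, 0), C = (1, 0), X = (0, 1).
1. Z lies on line XG with XZ:ZG = 2:1 ⇒ Z = (0, 1/3)
2. F is the centroid of triangle XZC ⇒ F = (1/3, 4/9)
3. H is the midpoint of CX ⇒ H = (1/2, 1/2)
4. Q is the centroid of triangle ZGH ⇒ Q = (1/6, 5/18)
through F parallel to XC: direction (1, -1); meets QH at L = (11/30, 37/90)
L = Q + t·(H−Q) with t = 3/5

t = 3/5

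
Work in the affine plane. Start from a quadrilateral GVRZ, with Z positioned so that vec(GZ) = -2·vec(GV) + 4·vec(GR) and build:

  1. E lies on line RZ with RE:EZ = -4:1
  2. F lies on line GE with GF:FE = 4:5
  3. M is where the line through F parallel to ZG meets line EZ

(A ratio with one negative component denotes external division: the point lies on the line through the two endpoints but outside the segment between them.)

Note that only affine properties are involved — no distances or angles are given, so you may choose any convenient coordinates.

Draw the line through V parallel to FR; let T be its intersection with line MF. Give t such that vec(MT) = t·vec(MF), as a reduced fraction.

Work in coordinates with G = (0, 0), V = (1, 0), R = (0, 1), Z = (-2, 4).
1. E lies on line RZ with RE:EZ = -4:1 ⇒ E = (-8/3, 5)
2. F lies on line GE with GF:FE = 4:5 ⇒ F = (-32/27, 20/9)
3. M is where the line through F parallel to ZG meets line EZ ⇒ M = (-62/27, 40/9)
through V parallel to FR: direction (32/27, -11/9); meets MF at T = (-1019/837, 638/279)
T = M + t·(F−M) with t = 301/310

t = 301/310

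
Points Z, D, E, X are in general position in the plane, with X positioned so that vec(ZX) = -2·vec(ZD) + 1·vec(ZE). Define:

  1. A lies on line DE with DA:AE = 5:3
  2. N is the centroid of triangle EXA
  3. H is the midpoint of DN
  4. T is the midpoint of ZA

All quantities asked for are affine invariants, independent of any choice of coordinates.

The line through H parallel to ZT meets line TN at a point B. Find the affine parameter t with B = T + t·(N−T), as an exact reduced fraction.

Set Z = (0, 0), D = (1, 0), E = (0, 1), X = (-2, 1); any affine frame gives the same invariant.
1. A lies on line DE with DA:AE = 5:3 ⇒ A = (3/8, 5/8)
2. N is the centroid of triangle EXA ⇒ N = (-13/24, 7/8)
3. H is the midpoint of DN ⇒ H = (11/48, 7/16)
4. T is the midpoint of ZA ⇒ T = (3/16, 5/16)
through H parallel to ZT: direction (3/16, 5/16); meets TN at B = (253/1536, 169/512)
B = T + t·(N−T) with t = 1/32

t = 1/32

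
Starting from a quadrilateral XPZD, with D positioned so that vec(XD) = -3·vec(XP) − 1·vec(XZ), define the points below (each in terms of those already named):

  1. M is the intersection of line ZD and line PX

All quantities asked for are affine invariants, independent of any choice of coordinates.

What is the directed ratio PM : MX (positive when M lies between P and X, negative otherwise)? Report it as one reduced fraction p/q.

PM:MX = -5/3

Choose coordinates X = (0, 0), P = (1, 0), Z = (0, 1), D = (-3, -1).
1. M is the intersection of line ZD and line PX ⇒ M = (-3/2, 0)
M = P + t·(X−P) with t = 5/2, so PM:MX = t:(1−t) = 5/2:-3/2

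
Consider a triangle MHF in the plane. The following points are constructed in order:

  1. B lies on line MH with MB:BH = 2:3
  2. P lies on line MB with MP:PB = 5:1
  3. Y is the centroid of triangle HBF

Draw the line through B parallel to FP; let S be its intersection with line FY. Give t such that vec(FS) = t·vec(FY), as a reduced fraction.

t = 3/11

Assign M = (0, 0), H = (1, 0), F = (0, 1) — the answer is frame-independent, so this choice is without loss of generality.
1. B lies on line MH with MB:BH = 2:3 ⇒ B = (2/5, 0)
2. P lies on line MB with MP:PB = 5:1 ⇒ P = (1/3, 0)
3. Y is the centroid of triangle HBF ⇒ Y = (7/15, 1/3)
through B parallel to FP: direction (1/3, -1); meets FY at S = (7/55, 9/11)
S = F + t·(Y−F) with t = 3/11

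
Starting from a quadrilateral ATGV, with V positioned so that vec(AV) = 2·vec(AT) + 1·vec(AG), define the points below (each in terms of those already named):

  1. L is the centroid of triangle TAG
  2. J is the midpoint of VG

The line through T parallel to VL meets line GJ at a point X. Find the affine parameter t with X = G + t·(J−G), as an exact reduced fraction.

t = 7/2

Set A = (0, 0), T = (1, 0), G = (0, 1), V = (2, 1); any affine frame gives the same invariant.
1. L is the centroid of triangle TAG ⇒ L = (1/3, 1/3)
2. J is the midpoint of VG ⇒ J = (1, 1)
through T parallel to VL: direction (-5/3, -2/3); meets GJ at X = (7/2, 1)
X = G + t·(J−G) with t = 7/2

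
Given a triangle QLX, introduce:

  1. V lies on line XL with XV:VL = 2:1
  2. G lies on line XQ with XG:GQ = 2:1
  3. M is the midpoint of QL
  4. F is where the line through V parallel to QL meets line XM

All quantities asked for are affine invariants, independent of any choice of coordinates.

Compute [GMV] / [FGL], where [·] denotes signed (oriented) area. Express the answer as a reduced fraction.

Assign Q = (0, 0), L = (1, 0), X = (0, 1) — the answer is frame-independent, so this choice is without loss of generality.
1. V lies on line XL with XV:VL = 2:1 ⇒ V = (2/3, 1/3)
2. G lies on line XQ with XG:GQ = 2:1 ⇒ G = (0, 1/3)
3. M is the midpoint of QL ⇒ M = (1/2, 0)
4. F is where the line through V parallel to QL meets line XM ⇒ F = (1/3, 1/3)
2·[GMV] = 2/9, 2·[FGL] = 1/9
[GMV]:[FGL] = 2/9:1/9 = 2

[GMV]:[FGL] = 2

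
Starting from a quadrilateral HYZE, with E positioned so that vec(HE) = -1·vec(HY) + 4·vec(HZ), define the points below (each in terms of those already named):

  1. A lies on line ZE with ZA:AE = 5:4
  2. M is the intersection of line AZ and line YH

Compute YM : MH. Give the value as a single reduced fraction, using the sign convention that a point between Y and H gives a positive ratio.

YM:MH = 2

Assign H = (0, 0), Y = (1, 0), Z = (0, 1), E = (-1, 4) — the answer is frame-independent, so this choice is without loss of generality.
1. A lies on line ZE with ZA:AE = 5:4 ⇒ A = (-5/9, 8/3)
2. M is the intersection of line AZ and line YH ⇒ M = (1/3, 0)
M = Y + t·(H−Y) with t = 2/3, so YM:MH = t:(1−t) = 2/3:1/3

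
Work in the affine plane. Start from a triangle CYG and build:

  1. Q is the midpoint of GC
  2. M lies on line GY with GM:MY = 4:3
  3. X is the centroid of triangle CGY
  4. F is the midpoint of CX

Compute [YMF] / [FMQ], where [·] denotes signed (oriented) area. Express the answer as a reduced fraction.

Assign C = (0, 0), Y = (1, 0), G = (0, 1) — the answer is frame-independent, so this choice is without loss of generality.
1. Q is the midpoint of GC ⇒ Q = (0, 1/2)
2. M lies on line GY with GM:MY = 4:3 ⇒ M = (4/7, 3/7)
3. X is the centroid of triangle CGY ⇒ X = (1/3, 1/3)
4. F is the midpoint of CX ⇒ F = (1/6, 1/6)
2·[YMF] = 2/7, 2·[FMQ] = 5/28
[YMF]:[FMQ] = 2/7:5/28 = 8/5

[YMF]:[FMQ] = 8/5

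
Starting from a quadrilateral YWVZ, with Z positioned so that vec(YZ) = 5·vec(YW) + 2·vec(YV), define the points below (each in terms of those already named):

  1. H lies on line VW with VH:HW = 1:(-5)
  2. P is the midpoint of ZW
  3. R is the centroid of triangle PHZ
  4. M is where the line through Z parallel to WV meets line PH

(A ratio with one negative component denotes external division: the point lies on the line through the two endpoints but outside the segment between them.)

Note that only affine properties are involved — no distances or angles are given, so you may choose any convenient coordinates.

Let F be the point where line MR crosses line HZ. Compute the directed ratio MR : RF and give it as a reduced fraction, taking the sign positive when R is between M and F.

Choose coordinates Y = (0, 0), W = (1, 0), V = (0, 1), Z = (5, 2).
1. H lies on line VW with VH:HW = 1:(-5) ⇒ H = (-1/4, 5/4)
2. P is the midpoint of ZW ⇒ P = (3, 1)
3. R is the centroid of triangle PHZ ⇒ R = (31/12, 17/12)
4. M is where the line through Z parallel to WV meets line PH ⇒ M = (25/4, 3/4)
line MR meets HZ at F = (37/20, 31/20)
R = M + t·(F−M) with t = 5/6, so MR:RF = 5/6:1/6

MR:RF = 5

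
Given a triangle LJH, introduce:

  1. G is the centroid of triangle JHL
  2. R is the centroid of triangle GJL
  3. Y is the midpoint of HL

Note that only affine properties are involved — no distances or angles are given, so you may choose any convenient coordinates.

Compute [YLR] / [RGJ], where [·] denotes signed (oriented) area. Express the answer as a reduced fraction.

Assign L = (0, 0), J = (1, 0), H = (0, 1) — the answer is frame-independent, so this choice is without loss of generality.
1. G is the centroid of triangle JHL ⇒ G = (1/3, 1/3)
2. R is the centroid of triangle GJL ⇒ R = (4/9, 1/9)
3. Y is the midpoint of HL ⇒ Y = (0, 1/2)
2·[YLR] = 2/9, 2·[RGJ] = -1/9
[YLR]:[RGJ] = 2/9:-1/9 = -2

[YLR]:[RGJ] = -2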